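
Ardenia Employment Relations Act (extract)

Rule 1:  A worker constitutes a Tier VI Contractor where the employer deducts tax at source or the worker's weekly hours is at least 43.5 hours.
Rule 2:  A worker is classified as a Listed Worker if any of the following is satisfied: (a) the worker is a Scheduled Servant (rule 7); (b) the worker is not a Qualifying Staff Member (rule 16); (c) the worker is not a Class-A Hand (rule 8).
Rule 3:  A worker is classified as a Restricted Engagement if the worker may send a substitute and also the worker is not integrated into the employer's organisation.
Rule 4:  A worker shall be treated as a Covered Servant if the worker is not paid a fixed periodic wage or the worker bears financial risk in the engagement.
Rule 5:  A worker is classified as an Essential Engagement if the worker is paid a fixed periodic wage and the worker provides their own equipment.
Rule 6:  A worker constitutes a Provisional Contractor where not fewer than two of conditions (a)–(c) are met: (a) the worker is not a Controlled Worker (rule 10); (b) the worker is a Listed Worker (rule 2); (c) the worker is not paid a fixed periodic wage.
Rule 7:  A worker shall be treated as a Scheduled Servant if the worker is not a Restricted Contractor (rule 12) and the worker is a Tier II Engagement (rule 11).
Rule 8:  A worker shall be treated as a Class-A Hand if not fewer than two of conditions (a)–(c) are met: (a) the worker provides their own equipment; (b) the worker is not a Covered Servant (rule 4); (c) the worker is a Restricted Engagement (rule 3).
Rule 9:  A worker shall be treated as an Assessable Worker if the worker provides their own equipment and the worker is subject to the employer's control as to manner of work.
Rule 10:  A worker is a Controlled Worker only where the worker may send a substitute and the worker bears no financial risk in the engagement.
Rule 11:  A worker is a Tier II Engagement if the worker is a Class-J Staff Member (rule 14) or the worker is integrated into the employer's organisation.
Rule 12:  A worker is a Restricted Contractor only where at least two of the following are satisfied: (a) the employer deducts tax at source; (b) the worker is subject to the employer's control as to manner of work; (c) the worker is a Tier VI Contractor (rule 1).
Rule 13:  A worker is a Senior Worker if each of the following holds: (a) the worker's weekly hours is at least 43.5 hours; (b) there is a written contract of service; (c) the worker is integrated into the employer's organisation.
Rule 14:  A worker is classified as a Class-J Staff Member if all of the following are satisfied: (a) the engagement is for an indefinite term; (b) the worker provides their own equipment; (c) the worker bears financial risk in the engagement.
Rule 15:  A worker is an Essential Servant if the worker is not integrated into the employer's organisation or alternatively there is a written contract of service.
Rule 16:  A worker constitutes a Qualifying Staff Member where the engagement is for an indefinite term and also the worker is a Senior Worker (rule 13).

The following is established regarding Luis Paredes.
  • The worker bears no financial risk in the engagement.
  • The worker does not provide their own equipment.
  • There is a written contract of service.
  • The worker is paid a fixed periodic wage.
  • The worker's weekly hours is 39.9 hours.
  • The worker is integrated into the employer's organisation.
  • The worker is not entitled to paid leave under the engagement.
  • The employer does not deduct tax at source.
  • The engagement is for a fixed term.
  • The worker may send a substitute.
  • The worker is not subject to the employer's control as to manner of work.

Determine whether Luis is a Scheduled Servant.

Yes

Under rule 1: the employer deducts tax at source? no; or worker's weekly hours: 39.9 hours ≥ 43.5 hours? no. So the worker is not a Tier VI Contractor.
Under rule 12: the employer deducts tax at source? no; the worker is subject to the employer's control as to manner of work? no; Tier VI Contractor (rule 1)? no — 0 of 3 hold (need ≥2) → not satisfied.
Under rule 14: the engagement is for an indefinite term? no; and the worker provides their own equipment? no; and the worker bears financial risk in the engagement? no. So the worker is not a Class-J Staff Member.
Under rule 11: Class-J Staff Member (rule 14)? no; or the worker is integrated into the employer's organisation? yes. So the worker is a Tier II Engagement.
Under rule 7: not a Restricted Contractor (rule 12)? yes; and Tier II Engagement (rule 11)? yes. So the worker is a Scheduled Servant.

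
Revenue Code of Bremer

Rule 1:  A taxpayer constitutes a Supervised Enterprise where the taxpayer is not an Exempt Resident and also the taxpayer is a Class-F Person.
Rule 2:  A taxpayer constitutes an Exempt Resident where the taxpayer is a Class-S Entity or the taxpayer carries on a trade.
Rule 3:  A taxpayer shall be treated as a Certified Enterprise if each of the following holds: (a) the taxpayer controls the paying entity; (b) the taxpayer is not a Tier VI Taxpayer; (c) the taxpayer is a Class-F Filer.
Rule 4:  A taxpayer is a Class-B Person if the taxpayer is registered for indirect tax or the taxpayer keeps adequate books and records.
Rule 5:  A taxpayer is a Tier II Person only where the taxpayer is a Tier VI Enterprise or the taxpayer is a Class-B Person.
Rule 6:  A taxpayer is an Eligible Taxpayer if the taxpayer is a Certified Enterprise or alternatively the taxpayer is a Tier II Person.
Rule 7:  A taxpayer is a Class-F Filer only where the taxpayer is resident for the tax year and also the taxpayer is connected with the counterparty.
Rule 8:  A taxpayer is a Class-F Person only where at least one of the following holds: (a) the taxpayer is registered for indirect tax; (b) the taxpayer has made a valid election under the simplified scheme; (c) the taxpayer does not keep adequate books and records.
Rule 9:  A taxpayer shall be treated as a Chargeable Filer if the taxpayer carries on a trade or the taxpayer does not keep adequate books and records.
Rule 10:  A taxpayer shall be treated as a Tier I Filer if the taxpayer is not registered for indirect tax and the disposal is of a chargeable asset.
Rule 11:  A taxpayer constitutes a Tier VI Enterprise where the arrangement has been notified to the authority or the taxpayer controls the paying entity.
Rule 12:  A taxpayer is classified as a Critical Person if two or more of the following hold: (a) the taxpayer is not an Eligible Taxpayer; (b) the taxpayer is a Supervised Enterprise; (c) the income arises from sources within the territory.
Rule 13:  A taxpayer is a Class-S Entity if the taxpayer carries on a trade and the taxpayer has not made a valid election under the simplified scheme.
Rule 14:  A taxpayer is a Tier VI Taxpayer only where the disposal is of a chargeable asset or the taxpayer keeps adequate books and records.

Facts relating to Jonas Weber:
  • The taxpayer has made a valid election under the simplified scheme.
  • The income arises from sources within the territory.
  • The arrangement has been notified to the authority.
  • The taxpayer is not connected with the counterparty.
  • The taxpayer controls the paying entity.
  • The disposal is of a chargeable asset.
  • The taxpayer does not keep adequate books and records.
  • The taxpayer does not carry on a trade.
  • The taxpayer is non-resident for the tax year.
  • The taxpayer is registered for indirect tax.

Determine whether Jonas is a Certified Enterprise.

Under rule 14: the disposal is of a chargeable asset? yes; or the taxpayer keeps adequate books and records? no. So the taxpayer is a Tier VI Taxpayer.
Under rule 7: the taxpayer is resident for the tax year? no; and the taxpayer is connected with the counterparty? no. So the taxpayer is not a Class-F Filer.
Under rule 3: the taxpayer controls the paying entity? yes; and not a Tier VI Taxpayer (rule 14)? no; and Class-F Filer (rule 7)? no. So the taxpayer is not a Certified Enterprise.

No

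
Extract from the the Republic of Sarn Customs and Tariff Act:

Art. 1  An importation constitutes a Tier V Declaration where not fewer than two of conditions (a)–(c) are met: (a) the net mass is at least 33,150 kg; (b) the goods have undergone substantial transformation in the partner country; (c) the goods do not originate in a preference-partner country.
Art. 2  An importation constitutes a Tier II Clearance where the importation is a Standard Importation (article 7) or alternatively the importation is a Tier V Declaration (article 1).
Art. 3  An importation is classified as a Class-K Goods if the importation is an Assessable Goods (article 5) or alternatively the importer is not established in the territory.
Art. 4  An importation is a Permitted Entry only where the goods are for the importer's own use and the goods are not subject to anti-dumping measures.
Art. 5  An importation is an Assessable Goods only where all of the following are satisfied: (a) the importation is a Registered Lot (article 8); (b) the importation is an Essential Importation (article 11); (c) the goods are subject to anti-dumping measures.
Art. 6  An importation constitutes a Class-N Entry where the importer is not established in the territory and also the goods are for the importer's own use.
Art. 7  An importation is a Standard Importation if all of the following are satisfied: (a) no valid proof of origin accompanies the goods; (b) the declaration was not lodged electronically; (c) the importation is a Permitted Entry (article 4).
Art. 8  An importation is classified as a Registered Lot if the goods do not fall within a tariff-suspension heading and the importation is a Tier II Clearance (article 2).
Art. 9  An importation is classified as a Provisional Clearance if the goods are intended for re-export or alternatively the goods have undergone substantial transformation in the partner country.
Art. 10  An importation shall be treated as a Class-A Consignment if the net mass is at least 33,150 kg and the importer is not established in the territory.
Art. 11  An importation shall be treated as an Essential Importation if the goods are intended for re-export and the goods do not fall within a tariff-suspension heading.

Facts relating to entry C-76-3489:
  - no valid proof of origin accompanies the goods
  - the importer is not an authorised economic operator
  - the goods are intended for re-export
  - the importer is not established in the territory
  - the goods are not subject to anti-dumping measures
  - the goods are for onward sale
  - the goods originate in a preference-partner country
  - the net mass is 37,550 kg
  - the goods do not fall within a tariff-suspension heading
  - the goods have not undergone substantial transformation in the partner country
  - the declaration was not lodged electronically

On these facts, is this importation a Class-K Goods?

Yes

Under article 4: the goods are for the importer's own use? no; and the goods are not subject to anti-dumping measures? yes. So the importation is not a Permitted Entry.
Under article 7: no valid proof of origin accompanies the goods? yes; and the declaration was not lodged electronically? yes; and Permitted Entry (article 4)? no. So the importation is not a Standard Importation.
Under article 1: net mass: 37,550 kg ≥ 33,150 kg? yes; the goods have undergone substantial transformation in the partner country? no; the goods do not originate in a preference-partner country? no — 1 of 3 hold (need ≥2) → not satisfied.
Under article 2: Standard Importation (article 7)? no; or Tier V Declaration (article 1)? no. So the importation is not a Tier II Clearance.
Under article 8: the goods do not fall within a tariff-suspension heading? yes; and Tier II Clearance (article 2)? no. So the importation is not a Registered Lot.
Under article 11: the goods are intended for re-export? yes; and the goods do not fall within a tariff-suspension heading? yes. So the importation is an Essential Importation.
Under article 5: Registered Lot (article 8)? no; and Essential Importation (article 11)? yes; and the goods are subject to anti-dumping measures? no. So the importation is not an Assessable Goods.
Under article 3: Assessable Goods (article 5)? no; or the importer is not established in the territory? yes. So the importation is a Class-K Goods.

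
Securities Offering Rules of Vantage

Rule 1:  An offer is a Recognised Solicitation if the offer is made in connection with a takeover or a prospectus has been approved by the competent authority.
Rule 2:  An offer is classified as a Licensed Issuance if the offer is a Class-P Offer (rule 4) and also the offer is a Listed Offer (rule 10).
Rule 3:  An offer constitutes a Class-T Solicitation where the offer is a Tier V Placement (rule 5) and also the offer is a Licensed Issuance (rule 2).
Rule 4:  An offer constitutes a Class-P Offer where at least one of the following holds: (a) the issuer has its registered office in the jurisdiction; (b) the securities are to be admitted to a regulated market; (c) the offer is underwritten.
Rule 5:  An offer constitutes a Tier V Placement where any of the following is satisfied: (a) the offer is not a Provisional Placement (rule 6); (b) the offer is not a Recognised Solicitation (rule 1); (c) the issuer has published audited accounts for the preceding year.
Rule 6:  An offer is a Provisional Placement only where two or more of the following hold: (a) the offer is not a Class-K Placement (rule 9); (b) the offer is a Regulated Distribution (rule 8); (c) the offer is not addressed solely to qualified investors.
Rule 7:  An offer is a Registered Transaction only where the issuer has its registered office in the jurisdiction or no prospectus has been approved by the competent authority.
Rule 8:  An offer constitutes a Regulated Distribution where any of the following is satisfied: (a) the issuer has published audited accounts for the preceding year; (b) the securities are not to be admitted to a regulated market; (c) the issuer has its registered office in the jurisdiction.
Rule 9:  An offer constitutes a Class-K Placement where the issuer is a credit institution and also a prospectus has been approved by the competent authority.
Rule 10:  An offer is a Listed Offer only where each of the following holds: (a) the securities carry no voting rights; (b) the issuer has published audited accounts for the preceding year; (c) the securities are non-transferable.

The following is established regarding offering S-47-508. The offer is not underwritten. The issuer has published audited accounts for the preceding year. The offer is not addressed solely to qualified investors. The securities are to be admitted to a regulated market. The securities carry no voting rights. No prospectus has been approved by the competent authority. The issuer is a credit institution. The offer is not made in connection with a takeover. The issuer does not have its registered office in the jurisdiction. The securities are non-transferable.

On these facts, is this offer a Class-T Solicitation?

Yes

rule 9 — Class-K Placement: [the issuer is a credit institution? yes] AND [a prospectus has been approved by the competent authority? no] → not satisfied.
rule 8 — Regulated Distribution: [the issuer has published audited accounts for the preceding year? yes] OR [the securities are not to be admitted to a regulated market? no] OR [the issuer has its registered office in the jurisdiction? no] → satisfied.
rule 6 — Provisional Placement: not a Class-K Placement (rule 9)? yes; Regulated Distribution (rule 8)? yes; the offer is not addressed solely to qualified investors? yes — 3 of 3 hold (need ≥2) → satisfied.
rule 1 — Recognised Solicitation: [the offer is made in connection with a takeover? no] OR [a prospectus has been approved by the competent authority? no] → not satisfied.
rule 5 — Tier V Placement: [not a Provisional Placement (rule 6)? no] OR [not a Recognised Solicitation (rule 1)? yes] OR [the issuer has published audited accounts for the preceding year? yes] → satisfied.
rule 4 — Class-P Offer: [the issuer has its registered office in the jurisdiction? no] OR [the securities are to be admitted to a regulated market? yes] OR [the offer is underwritten? no] → satisfied.
rule 10 — Listed Offer: [the securities carry no voting rights? yes] AND [the issuer has published audited accounts for the preceding year? yes] AND [the securities are non-transferable? yes] → satisfied.
rule 2 — Licensed Issuance: [Class-P Offer (rule 4)? yes] AND [Listed Offer (rule 10)? yes] → satisfied.
rule 3 — Class-T Solicitation: [Tier V Placement (rule 5)? yes] AND [Licensed Issuance (rule 2)? yes] → satisfied.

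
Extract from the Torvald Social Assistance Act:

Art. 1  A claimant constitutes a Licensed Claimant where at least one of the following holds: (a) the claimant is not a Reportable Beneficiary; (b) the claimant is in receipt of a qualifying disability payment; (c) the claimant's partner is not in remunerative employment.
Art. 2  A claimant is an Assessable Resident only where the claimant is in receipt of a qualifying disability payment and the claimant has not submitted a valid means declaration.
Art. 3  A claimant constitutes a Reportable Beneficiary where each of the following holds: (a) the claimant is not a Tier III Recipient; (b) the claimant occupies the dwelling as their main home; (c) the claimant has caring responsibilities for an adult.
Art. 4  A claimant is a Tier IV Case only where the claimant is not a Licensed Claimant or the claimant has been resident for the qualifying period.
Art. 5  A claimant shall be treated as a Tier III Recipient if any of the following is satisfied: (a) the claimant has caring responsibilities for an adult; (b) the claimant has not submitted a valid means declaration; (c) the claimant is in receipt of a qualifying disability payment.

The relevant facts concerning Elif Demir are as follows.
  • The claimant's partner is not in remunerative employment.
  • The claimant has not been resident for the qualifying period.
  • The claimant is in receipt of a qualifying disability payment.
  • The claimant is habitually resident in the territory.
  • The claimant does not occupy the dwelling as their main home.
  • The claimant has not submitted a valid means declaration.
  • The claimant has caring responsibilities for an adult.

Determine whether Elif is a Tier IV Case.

article 5 — Tier III Recipient: [the claimant has caring responsibilities for an adult? yes] OR [the claimant has not submitted a valid means declaration? yes] OR [the claimant is in receipt of a qualifying disability payment? yes] → satisfied.
article 3 — Reportable Beneficiary: [not a Tier III Recipient (article 5)? no] AND [the claimant occupies the dwelling as their main home? no] AND [the claimant has caring responsibilities for an adult? yes] → not satisfied.
article 1 — Licensed Claimant: [not a Reportable Beneficiary (article 3)? yes] OR [the claimant is in receipt of a qualifying disability payment? yes] OR [the claimant's partner is not in remunerative employment? yes] → satisfied.
article 4 — Tier IV Case: [not a Licensed Claimant (article 1)? no] OR [the claimant has been resident for the qualifying period? no] → not satisfied.

No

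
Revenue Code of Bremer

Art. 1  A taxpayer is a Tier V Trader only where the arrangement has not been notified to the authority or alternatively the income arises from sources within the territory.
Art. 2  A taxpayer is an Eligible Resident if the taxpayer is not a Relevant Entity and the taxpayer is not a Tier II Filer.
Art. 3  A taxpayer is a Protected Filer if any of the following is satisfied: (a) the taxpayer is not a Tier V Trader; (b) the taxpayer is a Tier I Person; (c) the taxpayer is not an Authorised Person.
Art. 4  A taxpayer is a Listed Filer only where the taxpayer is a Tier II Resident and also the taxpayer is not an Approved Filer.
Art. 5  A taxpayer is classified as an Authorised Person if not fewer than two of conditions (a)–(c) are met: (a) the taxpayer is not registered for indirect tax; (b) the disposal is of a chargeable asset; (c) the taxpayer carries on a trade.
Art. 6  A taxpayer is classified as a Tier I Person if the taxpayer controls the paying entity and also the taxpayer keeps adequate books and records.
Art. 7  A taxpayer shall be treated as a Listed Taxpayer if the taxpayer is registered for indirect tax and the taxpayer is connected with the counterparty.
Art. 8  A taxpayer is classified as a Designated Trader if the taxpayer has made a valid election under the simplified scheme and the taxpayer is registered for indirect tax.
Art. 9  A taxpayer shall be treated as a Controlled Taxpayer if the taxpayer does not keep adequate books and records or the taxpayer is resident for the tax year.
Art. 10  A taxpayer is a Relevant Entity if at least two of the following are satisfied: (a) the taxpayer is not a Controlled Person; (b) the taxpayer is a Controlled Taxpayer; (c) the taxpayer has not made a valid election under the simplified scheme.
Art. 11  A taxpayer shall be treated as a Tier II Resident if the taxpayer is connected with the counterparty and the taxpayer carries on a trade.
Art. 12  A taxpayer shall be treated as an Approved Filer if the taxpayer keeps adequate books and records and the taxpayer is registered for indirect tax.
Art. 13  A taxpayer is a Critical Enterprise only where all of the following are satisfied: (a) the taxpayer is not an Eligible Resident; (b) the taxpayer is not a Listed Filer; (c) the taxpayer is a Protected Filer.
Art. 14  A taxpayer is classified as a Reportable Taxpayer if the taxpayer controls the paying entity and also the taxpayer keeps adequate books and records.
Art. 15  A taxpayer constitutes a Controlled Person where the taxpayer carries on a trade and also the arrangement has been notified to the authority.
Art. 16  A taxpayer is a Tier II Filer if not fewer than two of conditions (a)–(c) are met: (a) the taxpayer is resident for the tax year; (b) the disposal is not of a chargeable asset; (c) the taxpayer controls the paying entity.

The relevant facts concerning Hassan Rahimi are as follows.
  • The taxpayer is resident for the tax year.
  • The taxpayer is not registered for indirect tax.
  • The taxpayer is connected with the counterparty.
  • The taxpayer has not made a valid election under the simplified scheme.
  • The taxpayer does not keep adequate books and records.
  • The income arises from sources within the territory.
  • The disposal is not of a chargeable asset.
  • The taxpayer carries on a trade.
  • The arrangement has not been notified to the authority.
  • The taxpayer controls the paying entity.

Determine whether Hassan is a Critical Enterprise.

article 15 — Controlled Person: [the taxpayer carries on a trade? yes] AND [the arrangement has been notified to the authority? no] → not satisfied.
article 9 — Controlled Taxpayer: [the taxpayer does not keep adequate books and records? yes] OR [the taxpayer is resident for the tax year? yes] → satisfied.
article 10 — Relevant Entity: not a Controlled Person (article 15)? yes; Controlled Taxpayer (article 9)? yes; the taxpayer has not made a valid election under the simplified scheme? yes — 3 of 3 hold (need ≥2) → satisfied.
article 16 — Tier II Filer: the taxpayer is resident for the tax year? yes; the disposal is not of a chargeable asset? yes; the taxpayer controls the paying entity? yes — 3 of 3 hold (need ≥2) → satisfied.
article 2 — Eligible Resident: [not a Relevant Entity (article 10)? no] AND [not a Tier II Filer (article 16)? no] → not satisfied.
article 11 — Tier II Resident: [the taxpayer is connected with the counterparty? yes] AND [the taxpayer carries on a trade? yes] → satisfied.
article 12 — Approved Filer: [the taxpayer keeps adequate books and records? no] AND [the taxpayer is registered for indirect tax? no] → not satisfied.
article 4 — Listed Filer: [Tier II Resident (article 11)? yes] AND [not an Approved Filer (article 12)? yes] → satisfied.
article 1 — Tier V Trader: [the arrangement has not been notified to the authority? yes] OR [the income arises from sources within the territory? yes] → satisfied.
article 6 — Tier I Person: [the taxpayer controls the paying entity? yes] AND [the taxpayer keeps adequate books and records? no] → not satisfied.
article 5 — Authorised Person: the taxpayer is not registered for indirect tax? yes; the disposal is of a chargeable asset? no; the taxpayer carries on a trade? yes — 2 of 3 hold (need ≥2) → satisfied.
article 3 — Protected Filer: [not a Tier V Trader (article 1)? no] OR [Tier I Person (article 6)? no] OR [not an Authorised Person (article 5)? no] → not satisfied.
article 13 — Critical Enterprise: [not an Eligible Resident (article 2)? yes] AND [not a Listed Filer (article 4)? no] AND [Protected Filer (article 3)? no] → not satisfied.

No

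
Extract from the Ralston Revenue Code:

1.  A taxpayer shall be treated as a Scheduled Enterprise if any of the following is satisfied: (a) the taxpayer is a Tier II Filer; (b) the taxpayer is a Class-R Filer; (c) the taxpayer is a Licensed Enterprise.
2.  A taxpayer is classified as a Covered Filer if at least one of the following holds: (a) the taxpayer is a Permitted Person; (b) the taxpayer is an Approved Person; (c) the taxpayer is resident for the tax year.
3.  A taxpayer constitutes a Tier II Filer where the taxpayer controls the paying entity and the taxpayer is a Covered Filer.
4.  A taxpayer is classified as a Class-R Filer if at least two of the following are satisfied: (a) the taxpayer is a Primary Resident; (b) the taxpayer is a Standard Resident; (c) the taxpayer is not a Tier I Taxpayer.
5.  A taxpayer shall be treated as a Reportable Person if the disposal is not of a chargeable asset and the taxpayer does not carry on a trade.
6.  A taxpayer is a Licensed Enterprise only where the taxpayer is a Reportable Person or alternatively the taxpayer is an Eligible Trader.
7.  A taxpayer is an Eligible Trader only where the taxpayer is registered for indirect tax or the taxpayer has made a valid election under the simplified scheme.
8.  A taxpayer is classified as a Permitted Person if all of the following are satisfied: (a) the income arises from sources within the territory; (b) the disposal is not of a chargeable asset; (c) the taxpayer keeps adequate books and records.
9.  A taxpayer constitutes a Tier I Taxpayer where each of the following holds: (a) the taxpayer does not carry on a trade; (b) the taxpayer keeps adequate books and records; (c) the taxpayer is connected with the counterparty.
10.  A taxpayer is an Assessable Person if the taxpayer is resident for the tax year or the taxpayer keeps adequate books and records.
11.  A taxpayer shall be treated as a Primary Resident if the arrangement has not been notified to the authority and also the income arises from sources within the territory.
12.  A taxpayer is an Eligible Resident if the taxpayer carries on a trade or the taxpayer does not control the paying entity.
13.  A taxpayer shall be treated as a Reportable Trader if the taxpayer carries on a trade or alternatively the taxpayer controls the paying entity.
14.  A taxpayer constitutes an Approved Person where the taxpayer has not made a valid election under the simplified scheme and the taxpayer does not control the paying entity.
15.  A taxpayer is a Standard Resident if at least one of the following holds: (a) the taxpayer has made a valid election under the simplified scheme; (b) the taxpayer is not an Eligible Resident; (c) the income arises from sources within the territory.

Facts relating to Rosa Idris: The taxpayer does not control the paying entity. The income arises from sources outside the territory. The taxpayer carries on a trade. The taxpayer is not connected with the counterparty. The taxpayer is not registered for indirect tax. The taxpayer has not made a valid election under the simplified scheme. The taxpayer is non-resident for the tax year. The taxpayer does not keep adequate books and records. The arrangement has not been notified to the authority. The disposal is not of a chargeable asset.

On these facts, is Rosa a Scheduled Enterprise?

No

paragraph 8 — Permitted Person: [the income arises from sources within the territory? no] AND [the disposal is not of a chargeable asset? yes] AND [the taxpayer keeps adequate books and records? no] → not satisfied.
paragraph 14 — Approved Person: [the taxpayer has not made a valid election under the simplified scheme? yes] AND [the taxpayer does not control the paying entity? yes] → satisfied.
paragraph 2 — Covered Filer: [Permitted Person (paragraph 8)? no] OR [Approved Person (paragraph 14)? yes] OR [the taxpayer is resident for the tax year? no] → satisfied.
paragraph 3 — Tier II Filer: [the taxpayer controls the paying entity? no] AND [Covered Filer (paragraph 2)? yes] → not satisfied.
paragraph 11 — Primary Resident: [the arrangement has not been notified to the authority? yes] AND [the income arises from sources within the territory? no] → not satisfied.
paragraph 12 — Eligible Resident: [the taxpayer carries on a trade? yes] OR [the taxpayer does not control the paying entity? yes] → satisfied.
paragraph 15 — Standard Resident: [the taxpayer has made a valid election under the simplified scheme? no] OR [not an Eligible Resident (paragraph 12)? no] OR [the income arises from sources within the territory? no] → not satisfied.
paragraph 9 — Tier I Taxpayer: [the taxpayer does not carry on a trade? no] AND [the taxpayer keeps adequate books and records? no] AND [the taxpayer is connected with the counterparty? no] → not satisfied.
paragraph 4 — Class-R Filer: Primary Resident (paragraph 11)? no; Standard Resident (paragraph 15)? no; not a Tier I Taxpayer (paragraph 9)? yes — 1 of 3 hold (need ≥2) → not satisfied.
paragraph 5 — Reportable Person: [the disposal is not of a chargeable asset? yes] AND [the taxpayer does not carry on a trade? no] → not satisfied.
paragraph 7 — Eligible Trader: [the taxpayer is registered for indirect tax? no] OR [the taxpayer has made a valid election under the simplified scheme? no] → not satisfied.
paragraph 6 — Licensed Enterprise: [Reportable Person (paragraph 5)? no] OR [Eligible Trader (paragraph 7)? no] → not satisfied.
paragraph 1 — Scheduled Enterprise: [Tier II Filer (paragraph 3)? no] OR [Class-R Filer (paragraph 4)? no] OR [Licensed Enterprise (paragraph 6)? no] → not satisfied.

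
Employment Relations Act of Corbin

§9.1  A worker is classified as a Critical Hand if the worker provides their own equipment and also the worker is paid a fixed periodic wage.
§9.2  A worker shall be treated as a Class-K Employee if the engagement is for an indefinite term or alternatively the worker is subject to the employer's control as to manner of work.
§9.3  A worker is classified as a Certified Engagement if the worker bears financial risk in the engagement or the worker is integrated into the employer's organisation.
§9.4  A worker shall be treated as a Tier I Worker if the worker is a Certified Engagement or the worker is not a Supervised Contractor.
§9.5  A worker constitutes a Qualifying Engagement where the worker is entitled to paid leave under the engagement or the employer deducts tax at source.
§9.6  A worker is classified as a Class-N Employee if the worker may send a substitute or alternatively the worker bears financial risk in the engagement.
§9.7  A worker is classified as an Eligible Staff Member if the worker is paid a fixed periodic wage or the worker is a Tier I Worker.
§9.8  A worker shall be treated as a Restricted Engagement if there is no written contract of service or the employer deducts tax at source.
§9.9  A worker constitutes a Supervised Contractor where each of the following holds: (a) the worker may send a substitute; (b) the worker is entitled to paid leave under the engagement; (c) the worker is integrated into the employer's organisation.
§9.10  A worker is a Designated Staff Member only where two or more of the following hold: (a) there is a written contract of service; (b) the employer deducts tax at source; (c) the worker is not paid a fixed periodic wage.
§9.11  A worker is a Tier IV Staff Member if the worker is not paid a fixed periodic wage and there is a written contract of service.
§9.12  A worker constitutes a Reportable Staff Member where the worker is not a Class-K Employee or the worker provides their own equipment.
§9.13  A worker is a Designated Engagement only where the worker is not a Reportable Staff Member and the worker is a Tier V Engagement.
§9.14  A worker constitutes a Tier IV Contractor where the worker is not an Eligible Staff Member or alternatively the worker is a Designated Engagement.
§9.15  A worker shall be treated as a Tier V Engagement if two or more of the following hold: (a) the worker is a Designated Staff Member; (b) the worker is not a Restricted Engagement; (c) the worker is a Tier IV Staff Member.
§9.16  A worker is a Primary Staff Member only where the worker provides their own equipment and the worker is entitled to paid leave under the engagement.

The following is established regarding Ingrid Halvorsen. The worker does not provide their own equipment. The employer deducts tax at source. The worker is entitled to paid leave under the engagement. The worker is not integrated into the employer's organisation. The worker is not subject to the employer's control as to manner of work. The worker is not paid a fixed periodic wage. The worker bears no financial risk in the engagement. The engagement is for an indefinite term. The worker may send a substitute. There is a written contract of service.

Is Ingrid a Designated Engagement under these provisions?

§9.2 — Class-K Employee: [the engagement is for an indefinite term? yes] OR [the worker is subject to the employer's control as to manner of work? no] → satisfied.
§9.12 — Reportable Staff Member: [not a Class-K Employee (§9.2)? no] OR [the worker provides their own equipment? no] → not satisfied.
§9.10 — Designated Staff Member: there is a written contract of service? yes; the employer deducts tax at source? yes; the worker is not paid a fixed periodic wage? yes — 3 of 3 hold (need ≥2) → satisfied.
§9.8 — Restricted Engagement: [there is no written contract of service? no] OR [the employer deducts tax at source? yes] → satisfied.
§9.11 — Tier IV Staff Member: [the worker is not paid a fixed periodic wage? yes] AND [there is a written contract of service? yes] → satisfied.
§9.15 — Tier V Engagement: Designated Staff Member (§9.10)? yes; not a Restricted Engagement (§9.8)? no; Tier IV Staff Member (§9.11)? yes — 2 of 3 hold (need ≥2) → satisfied.
§9.13 — Designated Engagement: [not a Reportable Staff Member (§9.12)? yes] AND [Tier V Engagement (§9.15)? yes] → satisfied.

Yes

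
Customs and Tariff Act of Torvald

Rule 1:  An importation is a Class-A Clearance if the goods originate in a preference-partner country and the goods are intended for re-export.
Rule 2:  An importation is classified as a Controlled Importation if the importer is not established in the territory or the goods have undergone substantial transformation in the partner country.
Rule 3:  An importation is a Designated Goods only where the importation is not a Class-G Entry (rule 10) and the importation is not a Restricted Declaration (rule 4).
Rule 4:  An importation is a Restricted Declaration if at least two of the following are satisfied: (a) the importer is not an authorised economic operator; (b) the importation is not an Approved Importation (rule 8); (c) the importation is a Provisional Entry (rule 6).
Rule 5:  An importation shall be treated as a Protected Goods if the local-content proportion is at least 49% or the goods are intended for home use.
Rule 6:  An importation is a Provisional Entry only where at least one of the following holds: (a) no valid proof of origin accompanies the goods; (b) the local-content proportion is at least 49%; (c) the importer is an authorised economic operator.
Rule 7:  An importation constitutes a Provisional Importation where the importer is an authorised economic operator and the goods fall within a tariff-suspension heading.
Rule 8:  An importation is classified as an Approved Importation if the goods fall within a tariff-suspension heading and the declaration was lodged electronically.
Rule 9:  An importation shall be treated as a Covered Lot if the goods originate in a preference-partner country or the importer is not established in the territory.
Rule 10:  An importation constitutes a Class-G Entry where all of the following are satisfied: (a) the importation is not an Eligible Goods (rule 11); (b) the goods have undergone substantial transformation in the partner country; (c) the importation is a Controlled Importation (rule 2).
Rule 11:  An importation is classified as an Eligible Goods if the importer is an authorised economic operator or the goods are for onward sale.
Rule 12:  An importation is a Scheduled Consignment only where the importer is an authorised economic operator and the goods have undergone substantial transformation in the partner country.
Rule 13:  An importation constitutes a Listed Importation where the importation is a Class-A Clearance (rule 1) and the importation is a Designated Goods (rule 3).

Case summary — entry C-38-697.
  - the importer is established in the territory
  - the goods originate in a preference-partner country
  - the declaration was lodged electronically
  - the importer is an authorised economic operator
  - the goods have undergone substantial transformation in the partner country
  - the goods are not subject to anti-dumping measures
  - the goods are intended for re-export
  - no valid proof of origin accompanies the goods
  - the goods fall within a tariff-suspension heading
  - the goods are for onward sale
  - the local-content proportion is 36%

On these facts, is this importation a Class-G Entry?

Under rule 11: the importer is an authorised economic operator? yes; or the goods are for onward sale? yes. So the importation is an Eligible Goods.
Under rule 2: the importer is not established in the territory? no; or the goods have undergone substantial transformation in the partner country? yes. So the importation is a Controlled Importation.
Under rule 10: not an Eligible Goods (rule 11)? no; and the goods have undergone substantial transformation in the partner country? yes; and Controlled Importation (rule 2)? yes. So the importation is not a Class-G Entry.

No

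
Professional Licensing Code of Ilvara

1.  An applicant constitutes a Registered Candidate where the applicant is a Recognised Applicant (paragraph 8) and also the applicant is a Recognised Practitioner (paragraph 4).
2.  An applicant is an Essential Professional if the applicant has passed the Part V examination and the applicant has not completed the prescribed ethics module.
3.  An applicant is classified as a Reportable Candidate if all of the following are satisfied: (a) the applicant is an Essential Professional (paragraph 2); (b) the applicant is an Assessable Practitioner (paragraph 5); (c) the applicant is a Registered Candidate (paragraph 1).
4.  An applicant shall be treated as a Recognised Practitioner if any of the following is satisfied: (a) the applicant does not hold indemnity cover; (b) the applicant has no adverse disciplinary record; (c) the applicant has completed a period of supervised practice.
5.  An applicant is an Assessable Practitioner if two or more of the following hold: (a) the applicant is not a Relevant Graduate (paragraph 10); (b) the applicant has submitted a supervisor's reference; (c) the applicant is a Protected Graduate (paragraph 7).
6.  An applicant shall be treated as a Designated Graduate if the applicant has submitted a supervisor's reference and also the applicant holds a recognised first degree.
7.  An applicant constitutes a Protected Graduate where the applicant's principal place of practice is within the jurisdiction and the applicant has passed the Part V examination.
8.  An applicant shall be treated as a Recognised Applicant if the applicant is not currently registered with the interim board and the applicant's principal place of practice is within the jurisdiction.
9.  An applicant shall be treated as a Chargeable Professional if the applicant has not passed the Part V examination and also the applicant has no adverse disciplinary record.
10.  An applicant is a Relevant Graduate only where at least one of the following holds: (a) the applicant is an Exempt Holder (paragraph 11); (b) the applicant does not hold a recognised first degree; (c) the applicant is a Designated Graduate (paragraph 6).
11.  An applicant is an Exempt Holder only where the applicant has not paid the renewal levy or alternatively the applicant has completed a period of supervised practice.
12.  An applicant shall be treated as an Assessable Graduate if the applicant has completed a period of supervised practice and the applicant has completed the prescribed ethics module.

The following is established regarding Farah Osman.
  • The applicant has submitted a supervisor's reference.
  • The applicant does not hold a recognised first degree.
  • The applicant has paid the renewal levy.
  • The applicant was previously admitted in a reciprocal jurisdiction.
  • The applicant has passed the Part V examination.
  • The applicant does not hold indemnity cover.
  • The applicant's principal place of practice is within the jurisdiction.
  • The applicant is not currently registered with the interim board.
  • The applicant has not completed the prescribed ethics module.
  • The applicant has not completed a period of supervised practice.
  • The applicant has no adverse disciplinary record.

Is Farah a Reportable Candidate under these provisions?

Yes

Under paragraph 2: the applicant has passed the Part V examination? yes; and the applicant has not completed the prescribed ethics module? yes. So the applicant is an Essential Professional.
Under paragraph 11: the applicant has not paid the renewal levy? no; or the applicant has completed a period of supervised practice? no. So the applicant is not an Exempt Holder.
Under paragraph 6: the applicant has submitted a supervisor's reference? yes; and the applicant holds a recognised first degree? no. So the applicant is not a Designated Graduate.
Under paragraph 10: Exempt Holder (paragraph 11)? no; or the applicant does not hold a recognised first degree? yes; or Designated Graduate (paragraph 6)? no. So the applicant is a Relevant Graduate.
Under paragraph 7: the applicant's principal place of practice is within the jurisdiction? yes; and the applicant has passed the Part V examination? yes. So the applicant is a Protected Graduate.
Under paragraph 5: not a Relevant Graduate (paragraph 10)? no; the applicant has submitted a supervisor's reference? yes; Protected Graduate (paragraph 7)? yes — 2 of 3 hold (need ≥2) → satisfied.
Under paragraph 8: the applicant is not currently registered with the interim board? yes; and the applicant's principal place of practice is within the jurisdiction? yes. So the applicant is a Recognised Applicant.
Under paragraph 4: the applicant does not hold indemnity cover? yes; or the applicant has no adverse disciplinary record? yes; or the applicant has completed a period of supervised practice? no. So the applicant is a Recognised Practitioner.
Under paragraph 1: Recognised Applicant (paragraph 8)? yes; and Recognised Practitioner (paragraph 4)? yes. So the applicant is a Registered Candidate.
Under paragraph 3: Essential Professional (paragraph 2)? yes; and Assessable Practitioner (paragraph 5)? yes; and Registered Candidate (paragraph 1)? yes. So the applicant is a Reportable Candidate.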